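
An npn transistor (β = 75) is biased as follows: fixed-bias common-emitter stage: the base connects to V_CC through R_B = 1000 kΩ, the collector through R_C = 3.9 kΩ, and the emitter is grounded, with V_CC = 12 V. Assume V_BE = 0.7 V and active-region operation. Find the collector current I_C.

Base loop: V_CC = I_B·R_B + V_BE, so I_B = (12 − 0.7)/1000 kΩ = 0.0113 mA.
In the active region I_C = β·I_B = 75 × 0.0113 = 0.848 mA.
Collector loop: V_CE = V_CC − I_C·R_C = 12 − 0.848×3.9 = 8.69 V.
Since V_CE = 8.69 V > V_CE(sat) ≈ 0.2 V, the transistor is in the active region as assumed.

I_C ≈ 0.85 mA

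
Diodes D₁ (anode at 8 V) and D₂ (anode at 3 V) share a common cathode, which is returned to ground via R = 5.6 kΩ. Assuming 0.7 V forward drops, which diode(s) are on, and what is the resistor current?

Only D₁ conducts; I_R ≈ 1.3 mA

Assume both conduct. Then node N would need to be at both 8−0.7 = 7.3 V and 3−0.7 = 2.3 V, which is impossible.
Assume only D₁ conducts: V_N = 8 − 0.7 = 7.3 V, so I_R = 7.3/5.6 = 1.3 mA.
Check D₂: its anode-to-cathode voltage is 3 − 7.3 = -4.3 V < 0.7 V, so it is off. The assumption is consistent.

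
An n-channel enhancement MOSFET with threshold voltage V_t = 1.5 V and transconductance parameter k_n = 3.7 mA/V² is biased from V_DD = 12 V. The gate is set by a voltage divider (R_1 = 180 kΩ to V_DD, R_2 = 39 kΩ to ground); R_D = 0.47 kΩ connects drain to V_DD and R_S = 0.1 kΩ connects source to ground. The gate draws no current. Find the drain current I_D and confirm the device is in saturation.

V_G = V_DD·R_2/(R_1+R_2) = 12×39/219 = 2.14 V.
Assume saturation: I_D = (k_n/2)(V_GS − V_t)² with V_GS = V_G − I_D·R_S = 2.14 − 0.1·I_D.
Substituting gives 0.0185·I_D² − 1.24·I_D + 0.751 = 0, with roots I_D = 0.613 or 66.2 mA.
The root I_D = 66.2 mA gives V_GS = -4.48 V ≤ V_t, so take I_D = 0.613 mA.
Then V_GS = 2.08 V and V_DS = V_DD − I_D(R_D+R_S) = 12 − 0.613×0.57 = 11.7 V.
Saturation requires V_DS ≥ V_GS − V_t = 0.576 V; 11.7 ≥ 0.576 ✓.

I_D ≈ 0.61 mA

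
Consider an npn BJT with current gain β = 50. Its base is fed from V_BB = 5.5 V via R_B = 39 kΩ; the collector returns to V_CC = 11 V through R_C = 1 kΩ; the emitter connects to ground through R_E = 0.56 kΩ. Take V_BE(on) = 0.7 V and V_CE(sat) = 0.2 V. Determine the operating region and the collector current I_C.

Assume active. Base-emitter loop: I_B = (V_BB − V_BE)/(R_B + (β+1)R_E) = (5.5 − 0.7)/(39 + 51×0.56) = 0.071 mA.
I_C = β·I_B = 50×0.071 = 3.55 mA.
V_CE = V_CC − I_C·R_C − I_E·R_E = 11 − 3.55×1 − 3.62×0.56 = 5.42 V > V_CE(sat), so the active-region assumption holds.

active; I_C ≈ 3.6 mA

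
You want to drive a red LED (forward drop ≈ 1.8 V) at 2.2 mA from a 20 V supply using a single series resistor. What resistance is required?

R ≈ 8.3 kΩ

The resistor drops V_S − V_D = 20 − 1.8 = 18.2 V at 2.2 mA.
R = 18.2 V / 2.2 mA = 8.27 kΩ.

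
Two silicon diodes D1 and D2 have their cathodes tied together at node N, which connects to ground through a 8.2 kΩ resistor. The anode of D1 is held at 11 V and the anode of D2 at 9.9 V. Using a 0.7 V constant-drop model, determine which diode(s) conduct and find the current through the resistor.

Assume both conduct. Then node N would need to be at both 11−0.7 = 10.3 V and 9.9−0.7 = 9.2 V, which is impossible.
Assume only D1 conducts: V_N = 11 − 0.7 = 10.3 V, so I_R = 10.3/8.2 = 1.26 mA.
Check D2: its anode-to-cathode voltage is 9.9 − 10.3 = -0.4 V < 0.7 V, so it is off. The assumption is consistent.

Only D1 conducts; I_R ≈ 1.3 mA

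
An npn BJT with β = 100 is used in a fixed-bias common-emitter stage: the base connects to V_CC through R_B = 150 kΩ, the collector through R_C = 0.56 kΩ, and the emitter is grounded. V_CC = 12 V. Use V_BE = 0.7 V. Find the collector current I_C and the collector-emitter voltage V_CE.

I_C ≈ 7.5 mA, V_CE ≈ 7.8 V

Base loop: V_CC = I_B·R_B + V_BE, so I_B = (12 − 0.7)/150 kΩ = 0.0753 mA.
In the active region I_C = β·I_B = 100 × 0.0753 = 7.53 mA.
Collector loop: V_CE = V_CC − I_C·R_C = 12 − 7.53×0.56 = 7.78 V.
Since V_CE = 7.78 V > V_CE(sat) ≈ 0.2 V, the transistor is in the active region as assumed.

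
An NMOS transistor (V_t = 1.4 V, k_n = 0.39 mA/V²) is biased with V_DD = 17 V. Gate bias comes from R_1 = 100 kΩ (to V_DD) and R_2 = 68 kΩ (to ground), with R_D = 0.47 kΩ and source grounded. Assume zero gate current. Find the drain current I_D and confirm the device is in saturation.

V_G = V_DD·R_2/(R_1+R_2) = 17×68/168 = 6.88 V. With the source grounded, V_GS = V_G = 6.88 V.
Assume saturation: I_D = (k_n/2)(V_GS − V_t)² = (0.39/2)×(6.88 − 1.4)² = 0.195×5.48² = 5.86 mA.
V_DS = V_DD − I_D·R_D = 17 − 5.86×0.47 = 14.2 V.
Saturation requires V_DS ≥ V_GS − V_t = 5.48 V; 14.2 ≥ 5.48 ✓.

I_D ≈ 5.9 mA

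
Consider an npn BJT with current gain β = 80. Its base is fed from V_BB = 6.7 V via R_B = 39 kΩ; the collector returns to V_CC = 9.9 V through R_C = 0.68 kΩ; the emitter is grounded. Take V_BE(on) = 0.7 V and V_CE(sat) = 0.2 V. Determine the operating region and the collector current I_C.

Assume active. Base-emitter loop: I_B = (V_BB − V_BE)/R_B = (6.7 − 0.7)/39 = 0.154 mA.
I_C = β·I_B = 80×0.154 = 12.3 mA.
V_CE = V_CC − I_C·R_C = 9.9 − 12.3×0.68 = 1.53 V > V_CE(sat), so the active-region assumption holds.

active; I_C ≈ 12 mA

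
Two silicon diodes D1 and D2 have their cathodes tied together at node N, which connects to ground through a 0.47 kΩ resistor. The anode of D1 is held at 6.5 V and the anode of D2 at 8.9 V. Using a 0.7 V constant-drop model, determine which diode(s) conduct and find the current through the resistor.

Assume both conduct. Then node N would need to be at both 6.5−0.7 = 5.8 V and 8.9−0.7 = 8.2 V, which is impossible.
Assume only D2 conducts: V_N = 8.9 − 0.7 = 8.2 V, so I_R = 8.2/0.47 = 17.4 mA.
Check D1: its anode-to-cathode voltage is 6.5 − 8.2 = -1.7 V < 0.7 V, so it is off. The assumption is consistent.

Only D2 conducts; I_R ≈ 17 mA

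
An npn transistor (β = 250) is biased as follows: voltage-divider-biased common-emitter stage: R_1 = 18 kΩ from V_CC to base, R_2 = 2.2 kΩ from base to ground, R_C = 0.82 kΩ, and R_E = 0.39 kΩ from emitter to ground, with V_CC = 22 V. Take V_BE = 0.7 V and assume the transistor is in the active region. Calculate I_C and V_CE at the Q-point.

Thevenize the base divider: V_Th = V_CC·R_2/(R_1+R_2) = 22×2.2/20.2 = 2.4 V, R_Th = R_1‖R_2 = 1.96 kΩ.
Base-emitter loop: V_Th = I_B·R_Th + V_BE + (β+1)I_B·R_E, so I_B = (2.4 − 0.7) / (1.96 + 251×0.39) = 0.017 mA.
I_C = β·I_B = 250×0.017 = 4.25 mA, and I_E = (β+1)I_B = 4.26 mA.
V_CE = V_CC − I_C·R_C − I_E·R_E = 22 − 4.25×0.82 − 4.26×0.39 = 16.9 V.
V_CE = 16.9 V > 0.2 V confirms active-region operation.

I_C ≈ 4.2 mA, V_CE ≈ 17 V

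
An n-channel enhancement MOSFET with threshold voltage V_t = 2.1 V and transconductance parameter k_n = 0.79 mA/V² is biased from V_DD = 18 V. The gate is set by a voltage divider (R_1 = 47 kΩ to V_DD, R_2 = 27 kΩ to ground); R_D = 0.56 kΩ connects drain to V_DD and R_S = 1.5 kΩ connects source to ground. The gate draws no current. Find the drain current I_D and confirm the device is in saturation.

I_D ≈ 1.6 mA

V_G = V_DD·R_2/(R_1+R_2) = 18×27/74 = 6.57 V.
Assume saturation: I_D = (k_n/2)(V_GS − V_t)² with V_GS = V_G − I_D·R_S = 6.57 − 1.5·I_D.
Substituting gives 0.889·I_D² − 6.29·I_D + 7.88 = 0, with roots I_D = 1.63 or 5.46 mA.
The root I_D = 5.46 mA gives V_GS = -1.62 V ≤ V_t, so take I_D = 1.63 mA.
Then V_GS = 4.13 V and V_DS = V_DD − I_D(R_D+R_S) = 18 − 1.63×2.06 = 14.7 V.
Saturation requires V_DS ≥ V_GS − V_t = 2.03 V; 14.7 ≥ 2.03 ✓.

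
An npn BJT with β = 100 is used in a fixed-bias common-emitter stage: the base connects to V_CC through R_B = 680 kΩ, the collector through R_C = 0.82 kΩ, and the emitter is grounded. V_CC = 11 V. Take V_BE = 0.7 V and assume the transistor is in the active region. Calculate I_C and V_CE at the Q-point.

I_C ≈ 1.5 mA, V_CE ≈ 9.8 V

Base loop: V_CC = I_B·R_B + V_BE, so I_B = (11 − 0.7)/680 kΩ = 0.0151 mA.
In the active region I_C = β·I_B = 100 × 0.0151 = 1.51 mA.
Collector loop: V_CE = V_CC − I_C·R_C = 11 − 1.51×0.82 = 9.76 V.
Since V_CE = 9.76 V > V_CE(sat) ≈ 0.2 V, the transistor is in the active region as assumed.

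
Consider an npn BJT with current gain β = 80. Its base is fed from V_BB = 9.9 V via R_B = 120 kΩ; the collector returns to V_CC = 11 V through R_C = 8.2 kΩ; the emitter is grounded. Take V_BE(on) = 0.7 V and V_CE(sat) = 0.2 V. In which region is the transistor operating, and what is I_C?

Assume active: I_B = (9.9 − 0.7)/120 = 0.0767 mA, giving I_C = β·I_B = 6.13 mA.
But then V_CE = 11 − 6.13×8.2 = -39.3 V < V_CE(sat) = 0.2 V — impossible in the active region.
So the transistor is saturated. With V_CE = 0.2 V, I_C = (V_CC − 0.2)/R_C = 10.8/8.2 = 1.32 mA.
Check: β·I_B = 6.13 mA > I_C = 1.32 mA, confirming saturation.

saturation; I_C ≈ 1.3 mA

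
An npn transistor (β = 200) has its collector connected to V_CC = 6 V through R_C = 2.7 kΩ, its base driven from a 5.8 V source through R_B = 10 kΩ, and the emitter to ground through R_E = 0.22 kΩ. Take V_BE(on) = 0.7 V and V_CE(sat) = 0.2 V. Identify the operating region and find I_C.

saturation; I_C ≈ 2 mA

Assume active: I_B = (5.8 − 0.7)/(10 + 201×0.22) = 0.0941 mA, I_C = β·I_B = 18.8 mA.
Then V_CE = 6 − 18.8×2.7 − 18.9×0.22 = -49 V < 0.2 V — the active assumption fails.
Re-solve with V_CE = 0.2 V. KCL at the emitter: V_E/R_E = (V_BB−0.7−V_E)/R_B + (V_CC−0.2−V_E)/R_C, giving V_E = 0.53 V.
I_C = (V_CC − 0.2 − V_E)/R_C = (5.8 − 0.53)/2.7 = 1.95 mA.
Check: I_B = (5.1 − 0.53)/10 = 0.457 mA, and β·I_B = 91.4 mA > I_C, confirming saturation.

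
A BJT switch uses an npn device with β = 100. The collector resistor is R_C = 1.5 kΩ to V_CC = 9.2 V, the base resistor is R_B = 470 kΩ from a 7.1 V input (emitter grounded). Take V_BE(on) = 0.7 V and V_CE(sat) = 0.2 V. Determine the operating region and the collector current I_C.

active; I_C ≈ 1.4 mA

Assume active. Base-emitter loop: I_B = (V_BB − V_BE)/R_B = (7.1 − 0.7)/470 = 0.0136 mA.
I_C = β·I_B = 100×0.0136 = 1.36 mA.
V_CE = V_CC − I_C·R_C = 9.2 − 1.36×1.5 = 7.16 V > V_CE(sat), so the active-region assumption holds.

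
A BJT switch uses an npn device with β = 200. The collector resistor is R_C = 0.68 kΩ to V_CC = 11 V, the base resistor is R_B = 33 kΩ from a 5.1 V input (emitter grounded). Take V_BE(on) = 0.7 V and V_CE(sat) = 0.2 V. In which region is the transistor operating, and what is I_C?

Assume active: I_B = (5.1 − 0.7)/33 = 0.133 mA, giving I_C = β·I_B = 26.7 mA.
But then V_CE = 11 − 26.7×0.68 = -7.13 V < V_CE(sat) = 0.2 V — impossible in the active region.
So the transistor is saturated. With V_CE = 0.2 V, I_C = (V_CC − 0.2)/R_C = 10.8/0.68 = 15.9 mA.
Check: β·I_B = 26.7 mA > I_C = 15.9 mA, confirming saturation.

saturation; I_C ≈ 16 mA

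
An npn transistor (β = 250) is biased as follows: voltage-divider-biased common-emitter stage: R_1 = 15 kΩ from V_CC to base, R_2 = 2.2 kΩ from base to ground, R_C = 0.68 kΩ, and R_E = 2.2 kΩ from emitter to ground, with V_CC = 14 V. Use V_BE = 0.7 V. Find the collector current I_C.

I_C ≈ 0.49 mA

Thevenize the base divider: V_Th = V_CC·R_2/(R_1+R_2) = 14×2.2/17.2 = 1.79 V, R_Th = R_1‖R_2 = 1.92 kΩ.
Base-emitter loop: V_Th = I_B·R_Th + V_BE + (β+1)I_B·R_E, so I_B = (1.79 − 0.7) / (1.92 + 251×2.2) = 0.00197 mA.
I_C = β·I_B = 250×0.00197 = 0.492 mA, and I_E = (β+1)I_B = 0.494 mA.
V_CE = V_CC − I_C·R_C − I_E·R_E = 14 − 0.492×0.68 − 0.494×2.2 = 12.6 V.
V_CE = 12.6 V > 0.2 V confirms active-region operation.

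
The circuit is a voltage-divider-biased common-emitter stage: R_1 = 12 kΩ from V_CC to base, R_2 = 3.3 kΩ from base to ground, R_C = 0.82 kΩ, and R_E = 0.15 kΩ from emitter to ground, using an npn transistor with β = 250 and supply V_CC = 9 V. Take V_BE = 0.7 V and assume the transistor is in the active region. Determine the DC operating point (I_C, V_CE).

I_C ≈ 7.7 mA, V_CE ≈ 1.5 V

Thevenize the base divider: V_Th = V_CC·R_2/(R_1+R_2) = 9×3.3/15.3 = 1.94 V, R_Th = R_1‖R_2 = 2.59 kΩ.
Base-emitter loop: V_Th = I_B·R_Th + V_BE + (β+1)I_B·R_E, so I_B = (1.94 − 0.7) / (2.59 + 251×0.15) = 0.0308 mA.
I_C = β·I_B = 250×0.0308 = 7.71 mA, and I_E = (β+1)I_B = 7.74 mA.
V_CE = V_CC − I_C·R_C − I_E·R_E = 9 − 7.71×0.82 − 7.74×0.15 = 1.52 V.
V_CE = 1.52 V > 0.2 V confirms active-region operation.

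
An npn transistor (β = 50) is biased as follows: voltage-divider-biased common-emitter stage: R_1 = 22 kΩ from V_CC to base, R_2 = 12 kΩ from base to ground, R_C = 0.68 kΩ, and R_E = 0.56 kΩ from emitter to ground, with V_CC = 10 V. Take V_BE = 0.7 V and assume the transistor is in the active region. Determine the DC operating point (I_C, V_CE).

I_C ≈ 3.9 mA, V_CE ≈ 5.1 V

Thevenize the base divider: V_Th = V_CC·R_2/(R_1+R_2) = 10×12/34 = 3.53 V, R_Th = R_1‖R_2 = 7.76 kΩ.
Base-emitter loop: V_Th = I_B·R_Th + V_BE + (β+1)I_B·R_E, so I_B = (3.53 − 0.7) / (7.76 + 51×0.56) = 0.0779 mA.
I_C = β·I_B = 50×0.0779 = 3.89 mA, and I_E = (β+1)I_B = 3.97 mA.
V_CE = V_CC − I_C·R_C − I_E·R_E = 10 − 3.89×0.68 − 3.97×0.56 = 5.13 V.
V_CE = 5.13 V > 0.2 V confirms active-region operation.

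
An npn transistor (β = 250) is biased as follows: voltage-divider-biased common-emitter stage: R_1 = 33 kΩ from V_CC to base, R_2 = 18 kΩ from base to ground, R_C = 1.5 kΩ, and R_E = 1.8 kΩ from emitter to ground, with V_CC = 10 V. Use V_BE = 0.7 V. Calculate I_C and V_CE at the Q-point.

I_C ≈ 1.5 mA, V_CE ≈ 5 V

Thevenize the base divider: V_Th = V_CC·R_2/(R_1+R_2) = 10×18/51 = 3.53 V, R_Th = R_1‖R_2 = 11.6 kΩ.
Base-emitter loop: V_Th = I_B·R_Th + V_BE + (β+1)I_B·R_E, so I_B = (3.53 − 0.7) / (11.6 + 251×1.8) = 0.00611 mA.
I_C = β·I_B = 250×0.00611 = 1.53 mA, and I_E = (β+1)I_B = 1.53 mA.
V_CE = V_CC − I_C·R_C − I_E·R_E = 10 − 1.53×1.5 − 1.53×1.8 = 4.95 V.
V_CE = 4.95 V > 0.2 V confirms active-region operation.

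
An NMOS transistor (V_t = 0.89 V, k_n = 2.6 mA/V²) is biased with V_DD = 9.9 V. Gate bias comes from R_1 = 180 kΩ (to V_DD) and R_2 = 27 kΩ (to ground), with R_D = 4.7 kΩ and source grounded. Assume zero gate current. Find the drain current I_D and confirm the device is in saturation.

V_G = V_DD·R_2/(R_1+R_2) = 9.9×27/207 = 1.29 V. With the source grounded, V_GS = V_G = 1.29 V.
Assume saturation: I_D = (k_n/2)(V_GS − V_t)² = (2.6/2)×(1.29 − 0.89)² = 1.3×0.401² = 0.209 mA.
V_DS = V_DD − I_D·R_D = 9.9 − 0.209×4.7 = 8.92 V.
Saturation requires V_DS ≥ V_GS − V_t = 0.401 V; 8.92 ≥ 0.401 ✓.

I_D ≈ 0.21 mA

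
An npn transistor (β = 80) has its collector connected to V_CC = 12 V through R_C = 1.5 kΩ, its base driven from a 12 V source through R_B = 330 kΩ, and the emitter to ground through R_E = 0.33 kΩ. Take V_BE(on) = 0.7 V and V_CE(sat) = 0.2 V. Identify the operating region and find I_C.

active; I_C ≈ 2.5 mA

Assume active. Base-emitter loop: I_B = (V_BB − V_BE)/(R_B + (β+1)R_E) = (12 − 0.7)/(330 + 81×0.33) = 0.0317 mA.
I_C = β·I_B = 80×0.0317 = 2.53 mA.
V_CE = V_CC − I_C·R_C − I_E·R_E = 12 − 2.53×1.5 − 2.57×0.33 = 7.35 V > V_CE(sat), so the active-region assumption holds.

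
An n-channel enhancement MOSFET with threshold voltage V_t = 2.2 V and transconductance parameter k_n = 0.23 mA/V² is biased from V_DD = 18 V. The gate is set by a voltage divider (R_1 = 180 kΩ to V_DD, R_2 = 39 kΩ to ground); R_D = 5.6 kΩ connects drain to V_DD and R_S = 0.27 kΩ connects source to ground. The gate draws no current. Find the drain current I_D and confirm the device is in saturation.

V_G = V_DD·R_2/(R_1+R_2) = 18×39/219 = 3.21 V.
Assume saturation: I_D = (k_n/2)(V_GS − V_t)² with V_GS = V_G − I_D·R_S = 3.21 − 0.27·I_D.
Substituting gives 0.00838·I_D² − 1.06·I_D + 0.116 = 0, with roots I_D = 0.11 or 127 mA.
The root I_D = 127 mA gives V_GS = -31 V ≤ V_t, so take I_D = 0.11 mA.
Then V_GS = 3.18 V and V_DS = V_DD − I_D(R_D+R_S) = 18 − 0.11×5.87 = 17.4 V.
Saturation requires V_DS ≥ V_GS − V_t = 0.976 V; 17.4 ≥ 0.976 ✓.

I_D ≈ 0.11 mA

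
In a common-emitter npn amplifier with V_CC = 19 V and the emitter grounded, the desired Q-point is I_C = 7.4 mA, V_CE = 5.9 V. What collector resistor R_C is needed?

Collector loop: V_CC = I_C·R_C + V_CE.
R_C = (V_CC − V_CE)/I_C = (19 − 5.9)/7.4 = 1.77 kΩ.

R_C ≈ 1.8 kΩ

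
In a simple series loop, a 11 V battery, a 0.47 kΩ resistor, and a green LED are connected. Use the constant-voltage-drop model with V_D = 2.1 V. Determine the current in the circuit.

KVL around the loop: 11 = V_D + I·R = 2.1 + I × 0.47 kΩ.
So I = (11 − 2.1) / 0.47 kΩ = 8.9 / 0.47 = 18.9 mA.

I ≈ 19 mA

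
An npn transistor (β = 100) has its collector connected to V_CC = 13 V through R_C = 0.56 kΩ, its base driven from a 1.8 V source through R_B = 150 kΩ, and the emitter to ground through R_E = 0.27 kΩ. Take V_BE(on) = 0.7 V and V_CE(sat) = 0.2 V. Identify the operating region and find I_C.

active; I_C ≈ 0.62 mA

Assume active. Base-emitter loop: I_B = (V_BB − V_BE)/(R_B + (β+1)R_E) = (1.8 − 0.7)/(150 + 101×0.27) = 0.00621 mA.
I_C = β·I_B = 100×0.00621 = 0.621 mA.
V_CE = V_CC − I_C·R_C − I_E·R_E = 13 − 0.621×0.56 − 0.627×0.27 = 12.5 V > V_CE(sat), so the active-region assumption holds.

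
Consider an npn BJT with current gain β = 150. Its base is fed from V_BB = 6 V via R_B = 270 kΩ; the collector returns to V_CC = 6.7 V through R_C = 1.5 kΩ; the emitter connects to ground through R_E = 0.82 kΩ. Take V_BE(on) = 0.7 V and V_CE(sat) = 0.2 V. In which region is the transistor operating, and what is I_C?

active; I_C ≈ 2 mA

Assume active. Base-emitter loop: I_B = (V_BB − V_BE)/(R_B + (β+1)R_E) = (6 − 0.7)/(270 + 151×0.82) = 0.0135 mA.
I_C = β·I_B = 150×0.0135 = 2.02 mA.
V_CE = V_CC − I_C·R_C − I_E·R_E = 6.7 − 2.02×1.5 − 2.03×0.82 = 2.01 V > V_CE(sat), so the active-region assumption holds.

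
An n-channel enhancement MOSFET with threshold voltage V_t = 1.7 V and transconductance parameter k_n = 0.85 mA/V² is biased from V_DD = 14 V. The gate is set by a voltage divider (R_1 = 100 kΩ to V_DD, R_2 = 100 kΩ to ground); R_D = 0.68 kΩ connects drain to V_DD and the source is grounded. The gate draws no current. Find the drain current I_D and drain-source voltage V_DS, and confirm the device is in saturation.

I_D ≈ 12 mA, V_DS ≈ 5.9 V

V_G = V_DD·R_2/(R_1+R_2) = 14×100/200 = 7 V. With the source grounded, V_GS = V_G = 7 V.
Assume saturation: I_D = (k_n/2)(V_GS − V_t)² = (0.85/2)×(7 − 1.7)² = 0.425×5.3² = 11.9 mA.
V_DS = V_DD − I_D·R_D = 14 − 11.9×0.68 = 5.88 V.
Saturation requires V_DS ≥ V_GS − V_t = 5.3 V; 5.88 ≥ 5.3 ✓.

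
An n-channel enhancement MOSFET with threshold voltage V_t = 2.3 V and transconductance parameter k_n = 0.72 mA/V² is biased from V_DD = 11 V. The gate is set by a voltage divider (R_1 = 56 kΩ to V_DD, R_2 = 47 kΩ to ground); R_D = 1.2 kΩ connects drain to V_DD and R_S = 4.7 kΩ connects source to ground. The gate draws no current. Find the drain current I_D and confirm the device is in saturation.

V_G = V_DD·R_2/(R_1+R_2) = 11×47/103 = 5.02 V.
Assume saturation: I_D = (k_n/2)(V_GS − V_t)² with V_GS = V_G − I_D·R_S = 5.02 − 4.7·I_D.
Substituting gives 7.95·I_D² − 10.2·I_D + 2.66 = 0, with roots I_D = 0.365 or 0.918 mA.
The root I_D = 0.918 mA gives V_GS = 0.703 V ≤ V_t, so take I_D = 0.365 mA.
Then V_GS = 3.31 V and V_DS = V_DD − I_D(R_D+R_S) = 11 − 0.365×5.9 = 8.85 V.
Saturation requires V_DS ≥ V_GS − V_t = 1.01 V; 8.85 ≥ 1.01 ✓.

I_D ≈ 0.36 mA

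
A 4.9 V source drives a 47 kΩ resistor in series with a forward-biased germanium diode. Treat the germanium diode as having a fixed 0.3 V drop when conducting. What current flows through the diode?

I ≈ 0.098 mA

KVL around the loop: 4.9 = V_D + I·R = 0.3 + I × 47 kΩ.
So I = (4.9 − 0.3) / 47 kΩ = 4.6 / 47 = 0.0979 mA.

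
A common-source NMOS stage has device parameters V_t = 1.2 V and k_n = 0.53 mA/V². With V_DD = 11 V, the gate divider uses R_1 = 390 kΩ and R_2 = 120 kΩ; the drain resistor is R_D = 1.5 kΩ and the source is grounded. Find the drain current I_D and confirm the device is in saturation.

V_G = V_DD·R_2/(R_1+R_2) = 11×120/510 = 2.59 V. With the source grounded, V_GS = V_G = 2.59 V.
Assume saturation: I_D = (k_n/2)(V_GS − V_t)² = (0.53/2)×(2.59 − 1.2)² = 0.265×1.39² = 0.511 mA.
V_DS = V_DD − I_D·R_D = 11 − 0.511×1.5 = 10.2 V.
Saturation requires V_DS ≥ V_GS − V_t = 1.39 V; 10.2 ≥ 1.39 ✓.

I_D ≈ 0.51 mA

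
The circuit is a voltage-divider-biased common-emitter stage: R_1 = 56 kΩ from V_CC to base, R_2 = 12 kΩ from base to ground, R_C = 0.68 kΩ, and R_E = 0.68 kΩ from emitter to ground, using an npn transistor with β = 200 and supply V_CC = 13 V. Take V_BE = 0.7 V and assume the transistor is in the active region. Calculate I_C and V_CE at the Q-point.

I_C ≈ 2.2 mA, V_CE ≈ 10 V

Thevenize the base divider: V_Th = V_CC·R_2/(R_1+R_2) = 13×12/68 = 2.29 V, R_Th = R_1‖R_2 = 9.88 kΩ.
Base-emitter loop: V_Th = I_B·R_Th + V_BE + (β+1)I_B·R_E, so I_B = (2.29 − 0.7) / (9.88 + 201×0.68) = 0.0109 mA.
I_C = β·I_B = 200×0.0109 = 2.18 mA, and I_E = (β+1)I_B = 2.19 mA.
V_CE = V_CC − I_C·R_C − I_E·R_E = 13 − 2.18×0.68 − 2.19×0.68 = 10 V.
V_CE = 10 V > 0.2 V confirms active-region operation.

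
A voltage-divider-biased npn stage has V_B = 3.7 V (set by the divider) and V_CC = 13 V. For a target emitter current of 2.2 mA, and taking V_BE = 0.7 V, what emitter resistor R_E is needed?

R_E ≈ 1.4 kΩ

V_E = V_B − V_BE = 3.7 − 0.7 = 3 V.
R_E = V_E / I_E = 3 / 2.2 = 1.36 kΩ.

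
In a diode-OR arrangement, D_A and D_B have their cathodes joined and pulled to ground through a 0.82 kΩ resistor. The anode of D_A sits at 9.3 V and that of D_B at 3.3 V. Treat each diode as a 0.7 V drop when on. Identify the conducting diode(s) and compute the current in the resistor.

Assume both conduct. Then node N would need to be at both 9.3−0.7 = 8.6 V and 3.3−0.7 = 2.6 V, which is impossible.
Assume only D_A conducts: V_N = 9.3 − 0.7 = 8.6 V, so I_R = 8.6/0.82 = 10.5 mA.
Check D_B: its anode-to-cathode voltage is 3.3 − 8.6 = -5.3 V < 0.7 V, so it is off. The assumption is consistent.

Only D_A conducts; I_R ≈ 10 mA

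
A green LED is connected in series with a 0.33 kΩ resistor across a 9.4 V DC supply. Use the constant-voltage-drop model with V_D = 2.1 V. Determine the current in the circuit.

KVL around the loop: 9.4 = V_D + I·R = 2.1 + I × 0.33 kΩ.
So I = (9.4 − 2.1) / 0.33 kΩ = 7.3 / 0.33 = 22.1 mA.

I ≈ 22 mA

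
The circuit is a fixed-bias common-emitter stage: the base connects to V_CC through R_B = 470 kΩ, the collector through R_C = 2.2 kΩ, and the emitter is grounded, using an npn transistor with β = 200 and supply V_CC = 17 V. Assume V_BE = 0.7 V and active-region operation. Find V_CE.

Base loop: V_CC = I_B·R_B + V_BE, so I_B = (17 − 0.7)/470 kΩ = 0.0347 mA.
In the active region I_C = β·I_B = 200 × 0.0347 = 6.94 mA.
Collector loop: V_CE = V_CC − I_C·R_C = 17 − 6.94×2.2 = 1.74 V.
Since V_CE = 1.74 V > V_CE(sat) ≈ 0.2 V, the transistor is in the active region as assumed.

V_CE ≈ 1.7 V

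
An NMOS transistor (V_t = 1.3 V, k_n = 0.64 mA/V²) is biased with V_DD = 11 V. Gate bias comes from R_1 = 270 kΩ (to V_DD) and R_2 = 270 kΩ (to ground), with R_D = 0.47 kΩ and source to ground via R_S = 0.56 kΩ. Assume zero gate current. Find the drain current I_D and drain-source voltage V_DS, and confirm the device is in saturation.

I_D ≈ 2.5 mA, V_DS ≈ 8.4 V

V_G = V_DD·R_2/(R_1+R_2) = 11×270/540 = 5.5 V.
Assume saturation: I_D = (k_n/2)(V_GS − V_t)² with V_GS = V_G − I_D·R_S = 5.5 − 0.56·I_D.
Substituting gives 0.1·I_D² − 2.51·I_D + 5.64 = 0, with roots I_D = 2.5 or 22.5 mA.
The root I_D = 22.5 mA gives V_GS = -7.08 V ≤ V_t, so take I_D = 2.5 mA.
Then V_GS = 4.1 V and V_DS = V_DD − I_D(R_D+R_S) = 11 − 2.5×1.03 = 8.42 V.
Saturation requires V_DS ≥ V_GS − V_t = 2.8 V; 8.42 ≥ 2.8 ✓.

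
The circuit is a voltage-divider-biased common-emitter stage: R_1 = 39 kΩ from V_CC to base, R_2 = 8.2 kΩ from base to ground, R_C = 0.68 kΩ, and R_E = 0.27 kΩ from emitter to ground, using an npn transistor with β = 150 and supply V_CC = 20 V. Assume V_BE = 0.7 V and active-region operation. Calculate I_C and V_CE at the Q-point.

Thevenize the base divider: V_Th = V_CC·R_2/(R_1+R_2) = 20×8.2/47.2 = 3.47 V, R_Th = R_1‖R_2 = 6.78 kΩ.
Base-emitter loop: V_Th = I_B·R_Th + V_BE + (β+1)I_B·R_E, so I_B = (3.47 − 0.7) / (6.78 + 151×0.27) = 0.0584 mA.
I_C = β·I_B = 150×0.0584 = 8.75 mA, and I_E = (β+1)I_B = 8.81 mA.
V_CE = V_CC − I_C·R_C − I_E·R_E = 20 − 8.75×0.68 − 8.81×0.27 = 11.7 V.
V_CE = 11.7 V > 0.2 V confirms active-region operation.

I_C ≈ 8.8 mA, V_CE ≈ 12 V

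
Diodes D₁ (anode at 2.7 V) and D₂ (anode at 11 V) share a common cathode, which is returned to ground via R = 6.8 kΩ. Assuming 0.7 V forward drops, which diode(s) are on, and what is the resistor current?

Only D₂ conducts; I_R ≈ 1.5 mA

Assume both conduct. Then node N would need to be at both 2.7−0.7 = 2 V and 11−0.7 = 10.3 V, which is impossible.
Assume only D₂ conducts: V_N = 11 − 0.7 = 10.3 V, so I_R = 10.3/6.8 = 1.51 mA.
Check D₁: its anode-to-cathode voltage is 2.7 − 10.3 = -7.6 V < 0.7 V, so it is off. The assumption is consistent.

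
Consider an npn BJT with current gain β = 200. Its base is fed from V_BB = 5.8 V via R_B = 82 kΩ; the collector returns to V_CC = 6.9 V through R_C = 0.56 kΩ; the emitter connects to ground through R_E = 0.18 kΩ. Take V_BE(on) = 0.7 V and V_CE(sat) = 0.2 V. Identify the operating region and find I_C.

active; I_C ≈ 8.6 mA

Assume active. Base-emitter loop: I_B = (V_BB − V_BE)/(R_B + (β+1)R_E) = (5.8 − 0.7)/(82 + 201×0.18) = 0.0432 mA.
I_C = β·I_B = 200×0.0432 = 8.63 mA.
V_CE = V_CC − I_C·R_C − I_E·R_E = 6.9 − 8.63×0.56 − 8.67×0.18 = 0.505 V > V_CE(sat), so the active-region assumption holds.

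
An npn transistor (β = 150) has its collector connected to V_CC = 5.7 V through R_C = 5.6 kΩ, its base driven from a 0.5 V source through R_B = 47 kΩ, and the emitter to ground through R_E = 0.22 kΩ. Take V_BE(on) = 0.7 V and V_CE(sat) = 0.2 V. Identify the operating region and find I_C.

V_BB = 0.5 V ≤ V_BE(on) = 0.7 V, so the base-emitter junction is not forward biased.
The transistor is in cutoff: I_B = I_C = 0.

cutoff; I_C ≈ 0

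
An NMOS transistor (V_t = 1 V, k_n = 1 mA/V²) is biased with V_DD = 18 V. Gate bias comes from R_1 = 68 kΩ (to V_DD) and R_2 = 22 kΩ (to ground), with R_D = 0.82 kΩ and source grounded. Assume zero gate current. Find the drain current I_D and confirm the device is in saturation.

I_D ≈ 5.8 mA

V_G = V_DD·R_2/(R_1+R_2) = 18×22/90 = 4.4 V. With the source grounded, V_GS = V_G = 4.4 V.
Assume saturation: I_D = (k_n/2)(V_GS − V_t)² = (1/2)×(4.4 − 1)² = 0.5×3.4² = 5.78 mA.
V_DS = V_DD − I_D·R_D = 18 − 5.78×0.82 = 13.3 V.
Saturation requires V_DS ≥ V_GS − V_t = 3.4 V; 13.3 ≥ 3.4 ✓.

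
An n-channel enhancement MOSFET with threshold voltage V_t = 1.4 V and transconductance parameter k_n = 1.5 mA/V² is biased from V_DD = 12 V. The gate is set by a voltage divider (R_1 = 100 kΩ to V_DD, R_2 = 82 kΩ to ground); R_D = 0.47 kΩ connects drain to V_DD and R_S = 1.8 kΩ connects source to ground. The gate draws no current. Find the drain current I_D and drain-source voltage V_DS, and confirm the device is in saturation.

I_D ≈ 1.5 mA, V_DS ≈ 8.7 V

V_G = V_DD·R_2/(R_1+R_2) = 12×82/182 = 5.41 V.
Assume saturation: I_D = (k_n/2)(V_GS − V_t)² with V_GS = V_G − I_D·R_S = 5.41 − 1.8·I_D.
Substituting gives 2.43·I_D² − 11.8·I_D + 12 = 0, with roots I_D = 1.45 or 3.41 mA.
The root I_D = 3.41 mA gives V_GS = -0.732 V ≤ V_t, so take I_D = 1.45 mA.
Then V_GS = 2.79 V and V_DS = V_DD − I_D(R_D+R_S) = 12 − 1.45×2.27 = 8.7 V.
Saturation requires V_DS ≥ V_GS − V_t = 1.39 V; 8.7 ≥ 1.39 ✓.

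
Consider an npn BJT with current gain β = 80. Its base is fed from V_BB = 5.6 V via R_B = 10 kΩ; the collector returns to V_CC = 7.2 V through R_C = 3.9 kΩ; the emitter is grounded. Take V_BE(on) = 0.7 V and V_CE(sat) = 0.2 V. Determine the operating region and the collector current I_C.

saturation; I_C ≈ 1.8 mA

Assume active: I_B = (5.6 − 0.7)/10 = 0.49 mA, giving I_C = β·I_B = 39.2 mA.
But then V_CE = 7.2 − 39.2×3.9 = -146 V < V_CE(sat) = 0.2 V — impossible in the active region.
So the transistor is saturated. With V_CE = 0.2 V, I_C = (V_CC − 0.2)/R_C = 7/3.9 = 1.79 mA.
Check: β·I_B = 39.2 mA > I_C = 1.79 mA, confirming saturation.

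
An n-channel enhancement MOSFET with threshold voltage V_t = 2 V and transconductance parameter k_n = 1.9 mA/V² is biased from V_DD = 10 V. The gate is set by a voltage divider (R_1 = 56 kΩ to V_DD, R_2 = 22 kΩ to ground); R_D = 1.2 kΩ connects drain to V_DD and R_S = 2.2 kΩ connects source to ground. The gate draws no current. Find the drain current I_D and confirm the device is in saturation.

I_D ≈ 0.18 mA

V_G = V_DD·R_2/(R_1+R_2) = 10×22/78 = 2.82 V.
Assume saturation: I_D = (k_n/2)(V_GS − V_t)² with V_GS = V_G − I_D·R_S = 2.82 − 2.2·I_D.
Substituting gives 4.6·I_D² − 4.43·I_D + 0.64 = 0, with roots I_D = 0.177 or 0.787 mA.
The root I_D = 0.787 mA gives V_GS = 1.09 V ≤ V_t, so take I_D = 0.177 mA.
Then V_GS = 2.43 V and V_DS = V_DD − I_D(R_D+R_S) = 10 − 0.177×3.4 = 9.4 V.
Saturation requires V_DS ≥ V_GS − V_t = 0.431 V; 9.4 ≥ 0.431 ✓.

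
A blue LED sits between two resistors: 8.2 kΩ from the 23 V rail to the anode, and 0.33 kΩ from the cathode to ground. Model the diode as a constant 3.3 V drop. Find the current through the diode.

The two resistors are in series with the diode, so KVL gives 23 = I·8.2 + 3.3 + I·0.33.
I = (23 − 3.3) / (8.2 + 0.33) kΩ = 19.7 / 8.53 = 2.31 mA.

I ≈ 2.3 mA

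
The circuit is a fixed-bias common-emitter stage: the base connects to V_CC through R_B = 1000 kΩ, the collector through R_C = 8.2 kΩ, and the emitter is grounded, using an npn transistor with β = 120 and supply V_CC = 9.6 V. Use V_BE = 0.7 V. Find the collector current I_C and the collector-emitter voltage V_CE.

Base loop: V_CC = I_B·R_B + V_BE, so I_B = (9.6 − 0.7)/1000 kΩ = 0.0089 mA.
In the active region I_C = β·I_B = 120 × 0.0089 = 1.07 mA.
Collector loop: V_CE = V_CC − I_C·R_C = 9.6 − 1.07×8.2 = 0.842 V.
Since V_CE = 0.842 V > V_CE(sat) ≈ 0.2 V, the transistor is in the active region as assumed.

I_C ≈ 1.1 mA, V_CE ≈ 0.84 V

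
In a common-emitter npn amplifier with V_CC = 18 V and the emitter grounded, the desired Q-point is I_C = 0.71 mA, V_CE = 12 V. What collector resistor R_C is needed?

Collector loop: V_CC = I_C·R_C + V_CE.
R_C = (V_CC − V_CE)/I_C = (18 − 12)/0.71 = 8.45 kΩ.

R_C ≈ 8.5 kΩ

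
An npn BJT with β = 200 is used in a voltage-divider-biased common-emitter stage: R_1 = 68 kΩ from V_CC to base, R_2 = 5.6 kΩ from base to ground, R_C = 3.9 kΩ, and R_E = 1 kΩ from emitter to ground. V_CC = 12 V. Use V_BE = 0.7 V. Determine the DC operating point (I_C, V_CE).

Thevenize the base divider: V_Th = V_CC·R_2/(R_1+R_2) = 12×5.6/73.6 = 0.913 V, R_Th = R_1‖R_2 = 5.17 kΩ.
Base-emitter loop: V_Th = I_B·R_Th + V_BE + (β+1)I_B·R_E, so I_B = (0.913 − 0.7) / (5.17 + 201×1) = 0.00103 mA.
I_C = β·I_B = 200×0.00103 = 0.207 mA, and I_E = (β+1)I_B = 0.208 mA.
V_CE = V_CC − I_C·R_C − I_E·R_E = 12 − 0.207×3.9 − 0.208×1 = 11 V.
V_CE = 11 V > 0.2 V confirms active-region operation.

I_C ≈ 0.21 mA, V_CE ≈ 11 V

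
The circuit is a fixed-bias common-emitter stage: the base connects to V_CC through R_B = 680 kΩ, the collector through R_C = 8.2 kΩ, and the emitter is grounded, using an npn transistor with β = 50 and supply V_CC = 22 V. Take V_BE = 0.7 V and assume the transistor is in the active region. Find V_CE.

V_CE ≈ 9.2 V

Base loop: V_CC = I_B·R_B + V_BE, so I_B = (22 − 0.7)/680 kΩ = 0.0313 mA.
In the active region I_C = β·I_B = 50 × 0.0313 = 1.57 mA.
Collector loop: V_CE = V_CC − I_C·R_C = 22 − 1.57×8.2 = 9.16 V.
Since V_CE = 9.16 V > V_CE(sat) ≈ 0.2 V, the transistor is in the active region as assumed.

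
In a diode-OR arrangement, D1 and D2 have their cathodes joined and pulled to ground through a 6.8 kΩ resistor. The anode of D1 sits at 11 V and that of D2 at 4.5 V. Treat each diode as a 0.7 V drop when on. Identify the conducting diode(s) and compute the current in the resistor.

Assume both conduct. Then node N would need to be at both 11−0.7 = 10.3 V and 4.5−0.7 = 3.8 V, which is impossible.
Assume only D1 conducts: V_N = 11 − 0.7 = 10.3 V, so I_R = 10.3/6.8 = 1.51 mA.
Check D2: its anode-to-cathode voltage is 4.5 − 10.3 = -5.8 V < 0.7 V, so it is off. The assumption is consistent.

Only D1 conducts; I_R ≈ 1.5 mA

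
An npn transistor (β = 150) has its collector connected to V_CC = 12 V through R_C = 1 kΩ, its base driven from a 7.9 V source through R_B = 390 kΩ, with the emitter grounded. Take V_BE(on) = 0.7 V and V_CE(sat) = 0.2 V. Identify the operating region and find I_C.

active; I_C ≈ 2.8 mA

Assume active. Base-emitter loop: I_B = (V_BB − V_BE)/R_B = (7.9 − 0.7)/390 = 0.0185 mA.
I_C = β·I_B = 150×0.0185 = 2.77 mA.
V_CE = V_CC − I_C·R_C = 12 − 2.77×1 = 9.23 V > V_CE(sat), so the active-region assumption holds.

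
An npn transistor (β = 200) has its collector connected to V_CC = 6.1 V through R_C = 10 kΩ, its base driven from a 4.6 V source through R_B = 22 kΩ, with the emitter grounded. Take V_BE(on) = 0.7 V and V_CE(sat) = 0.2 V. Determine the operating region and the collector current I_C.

saturation; I_C ≈ 0.59 mA

Assume active: I_B = (4.6 − 0.7)/22 = 0.177 mA, giving I_C = β·I_B = 35.5 mA.
But then V_CE = 6.1 − 35.5×10 = -348 V < V_CE(sat) = 0.2 V — impossible in the active region.
So the transistor is saturated. With V_CE = 0.2 V, I_C = (V_CC − 0.2)/R_C = 5.9/10 = 0.59 mA.
Check: β·I_B = 35.5 mA > I_C = 0.59 mA, confirming saturation.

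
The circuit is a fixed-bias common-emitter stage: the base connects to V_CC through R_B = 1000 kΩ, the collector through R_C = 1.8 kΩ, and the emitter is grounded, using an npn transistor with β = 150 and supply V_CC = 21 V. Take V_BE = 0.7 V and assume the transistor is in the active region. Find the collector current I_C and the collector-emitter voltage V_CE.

I_C ≈ 3 mA, V_CE ≈ 16 V

Base loop: V_CC = I_B·R_B + V_BE, so I_B = (21 − 0.7)/1000 kΩ = 0.0203 mA.
In the active region I_C = β·I_B = 150 × 0.0203 = 3.05 mA.
Collector loop: V_CE = V_CC − I_C·R_C = 21 − 3.05×1.8 = 15.5 V.
Since V_CE = 15.5 V > V_CE(sat) ≈ 0.2 V, the transistor is in the active region as assumed.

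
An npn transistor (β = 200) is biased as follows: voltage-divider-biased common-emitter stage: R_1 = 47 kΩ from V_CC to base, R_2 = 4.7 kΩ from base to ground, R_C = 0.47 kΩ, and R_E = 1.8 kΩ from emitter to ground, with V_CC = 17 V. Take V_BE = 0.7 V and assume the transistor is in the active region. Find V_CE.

Thevenize the base divider: V_Th = V_CC·R_2/(R_1+R_2) = 17×4.7/51.7 = 1.55 V, R_Th = R_1‖R_2 = 4.27 kΩ.
Base-emitter loop: V_Th = I_B·R_Th + V_BE + (β+1)I_B·R_E, so I_B = (1.55 − 0.7) / (4.27 + 201×1.8) = 0.00231 mA.
I_C = β·I_B = 200×0.00231 = 0.462 mA, and I_E = (β+1)I_B = 0.464 mA.
V_CE = V_CC − I_C·R_C − I_E·R_E = 17 − 0.462×0.47 − 0.464×1.8 = 15.9 V.
V_CE = 15.9 V > 0.2 V confirms active-region operation.

V_CE ≈ 16 V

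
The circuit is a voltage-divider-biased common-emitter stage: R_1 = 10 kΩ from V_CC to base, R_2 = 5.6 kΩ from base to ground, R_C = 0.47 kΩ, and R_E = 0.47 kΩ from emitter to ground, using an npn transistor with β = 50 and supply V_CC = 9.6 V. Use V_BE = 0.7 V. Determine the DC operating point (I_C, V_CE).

Thevenize the base divider: V_Th = V_CC·R_2/(R_1+R_2) = 9.6×5.6/15.6 = 3.45 V, R_Th = R_1‖R_2 = 3.59 kΩ.
Base-emitter loop: V_Th = I_B·R_Th + V_BE + (β+1)I_B·R_E, so I_B = (3.45 − 0.7) / (3.59 + 51×0.47) = 0.0996 mA.
I_C = β·I_B = 50×0.0996 = 4.98 mA, and I_E = (β+1)I_B = 5.08 mA.
V_CE = V_CC − I_C·R_C − I_E·R_E = 9.6 − 4.98×0.47 − 5.08×0.47 = 4.87 V.
V_CE = 4.87 V > 0.2 V confirms active-region operation.

I_C ≈ 5 mA, V_CE ≈ 4.9 V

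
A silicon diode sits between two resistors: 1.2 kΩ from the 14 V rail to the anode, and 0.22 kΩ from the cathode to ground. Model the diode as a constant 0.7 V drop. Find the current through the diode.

The two resistors are in series with the diode, so KVL gives 14 = I·1.2 + 0.7 + I·0.22.
I = (14 − 0.7) / (1.2 + 0.22) kΩ = 13.3 / 1.42 = 9.37 mA.

I ≈ 9.4 mA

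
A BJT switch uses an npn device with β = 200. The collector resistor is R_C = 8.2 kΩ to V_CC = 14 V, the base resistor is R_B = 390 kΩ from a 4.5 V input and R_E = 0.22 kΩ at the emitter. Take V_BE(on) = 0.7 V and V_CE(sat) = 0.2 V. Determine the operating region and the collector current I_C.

Assume active: I_B = (4.5 − 0.7)/(390 + 201×0.22) = 0.00875 mA, I_C = β·I_B = 1.75 mA.
Then V_CE = 14 − 1.75×8.2 − 1.76×0.22 = -0.739 V < 0.2 V — the active assumption fails.
Re-solve with V_CE = 0.2 V. KCL at the emitter: V_E/R_E = (V_BB−0.7−V_E)/R_B + (V_CC−0.2−V_E)/R_C, giving V_E = 0.362 V.
I_C = (V_CC − 0.2 − V_E)/R_C = (13.8 − 0.362)/8.2 = 1.64 mA.
Check: I_B = (3.8 − 0.362)/390 = 0.00881 mA, and β·I_B = 1.76 mA > I_C, confirming saturation.

saturation; I_C ≈ 1.6 mA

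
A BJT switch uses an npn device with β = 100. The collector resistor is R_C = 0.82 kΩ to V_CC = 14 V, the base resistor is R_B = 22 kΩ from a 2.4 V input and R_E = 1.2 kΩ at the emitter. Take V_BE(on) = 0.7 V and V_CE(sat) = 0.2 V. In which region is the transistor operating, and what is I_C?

active; I_C ≈ 1.2 mA

Assume active. Base-emitter loop: I_B = (V_BB − V_BE)/(R_B + (β+1)R_E) = (2.4 − 0.7)/(22 + 101×1.2) = 0.0119 mA.
I_C = β·I_B = 100×0.0119 = 1.19 mA.
V_CE = V_CC − I_C·R_C − I_E·R_E = 14 − 1.19×0.82 − 1.2×1.2 = 11.6 V > V_CE(sat), so the active-region assumption holds.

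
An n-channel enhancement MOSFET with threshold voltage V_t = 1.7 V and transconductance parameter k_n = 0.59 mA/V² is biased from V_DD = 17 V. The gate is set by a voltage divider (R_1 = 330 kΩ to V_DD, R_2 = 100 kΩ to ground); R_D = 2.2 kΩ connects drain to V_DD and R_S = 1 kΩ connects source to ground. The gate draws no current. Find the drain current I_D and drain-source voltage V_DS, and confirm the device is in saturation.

I_D ≈ 0.71 mA, V_DS ≈ 15 V

V_G = V_DD·R_2/(R_1+R_2) = 17×100/430 = 3.95 V.
Assume saturation: I_D = (k_n/2)(V_GS − V_t)² with V_GS = V_G − I_D·R_S = 3.95 − 1·I_D.
Substituting gives 0.295·I_D² − 2.33·I_D + 1.5 = 0, with roots I_D = 0.706 or 7.19 mA.
The root I_D = 7.19 mA gives V_GS = -3.24 V ≤ V_t, so take I_D = 0.706 mA.
Then V_GS = 3.25 V and V_DS = V_DD − I_D(R_D+R_S) = 17 − 0.706×3.2 = 14.7 V.
Saturation requires V_DS ≥ V_GS − V_t = 1.55 V; 14.7 ≥ 1.55 ✓.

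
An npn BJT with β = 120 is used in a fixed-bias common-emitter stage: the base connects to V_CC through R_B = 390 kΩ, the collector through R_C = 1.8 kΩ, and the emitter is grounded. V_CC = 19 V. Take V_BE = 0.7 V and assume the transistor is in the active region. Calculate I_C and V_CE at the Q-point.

Base loop: V_CC = I_B·R_B + V_BE, so I_B = (19 − 0.7)/390 kΩ = 0.0469 mA.
In the active region I_C = β·I_B = 120 × 0.0469 = 5.63 mA.
Collector loop: V_CE = V_CC − I_C·R_C = 19 − 5.63×1.8 = 8.86 V.
Since V_CE = 8.86 V > V_CE(sat) ≈ 0.2 V, the transistor is in the active region as assumed.

I_C ≈ 5.6 mA, V_CE ≈ 8.9 V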